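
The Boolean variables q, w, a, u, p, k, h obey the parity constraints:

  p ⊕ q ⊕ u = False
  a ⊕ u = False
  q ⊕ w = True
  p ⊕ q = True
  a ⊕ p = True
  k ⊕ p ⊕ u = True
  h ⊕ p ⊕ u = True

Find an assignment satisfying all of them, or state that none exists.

q=T, w=F, a=T, u=T, p=F, k=F, h=F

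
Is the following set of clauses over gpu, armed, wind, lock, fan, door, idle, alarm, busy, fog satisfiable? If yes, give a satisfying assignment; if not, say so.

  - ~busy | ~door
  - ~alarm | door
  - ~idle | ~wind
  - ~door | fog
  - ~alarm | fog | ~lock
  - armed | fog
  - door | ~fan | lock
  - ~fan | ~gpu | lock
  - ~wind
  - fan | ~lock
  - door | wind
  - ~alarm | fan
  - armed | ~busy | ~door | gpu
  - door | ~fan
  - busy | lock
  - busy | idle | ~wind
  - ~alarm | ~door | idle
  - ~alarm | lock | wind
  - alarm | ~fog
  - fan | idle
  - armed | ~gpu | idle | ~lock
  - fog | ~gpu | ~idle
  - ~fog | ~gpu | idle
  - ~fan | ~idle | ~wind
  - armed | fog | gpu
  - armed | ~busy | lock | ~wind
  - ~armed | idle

Unit clause (~wind) forces wind = False.
In (door | wind) only door is left, so door = True.
In (~busy | ~door) only ~busy is left, so busy = False.
In (~door | fog) only fog is left, so fog = True.
In (busy | lock) only lock is left, so lock = True.
In (alarm | ~fog) only alarm is left, so alarm = True.
In (fan | ~lock) only fan is left, so fan = True.
In (~alarm | ~door | idle) only idle is left, so idle = True.
Set gpu = False.
Set armed = False.
All clauses satisfied.

gpu=F, armed=F, wind=F, lock=T, fan=T, door=T, idle=T, alarm=T, busy=F, fog=T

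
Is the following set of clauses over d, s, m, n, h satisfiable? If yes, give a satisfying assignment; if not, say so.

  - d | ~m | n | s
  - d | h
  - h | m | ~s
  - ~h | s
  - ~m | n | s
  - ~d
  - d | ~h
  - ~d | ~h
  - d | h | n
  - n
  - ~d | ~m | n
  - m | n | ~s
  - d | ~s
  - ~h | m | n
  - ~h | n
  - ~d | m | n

Case d = True:
  Clause (~d) is falsified — contradiction.
Case d = False:
  (d | h) forces h = True.
  Clause (d | ~h) is falsified — contradiction.
Both cases fail, so the formula is unsatisfiable.

No satisfying assignment exists.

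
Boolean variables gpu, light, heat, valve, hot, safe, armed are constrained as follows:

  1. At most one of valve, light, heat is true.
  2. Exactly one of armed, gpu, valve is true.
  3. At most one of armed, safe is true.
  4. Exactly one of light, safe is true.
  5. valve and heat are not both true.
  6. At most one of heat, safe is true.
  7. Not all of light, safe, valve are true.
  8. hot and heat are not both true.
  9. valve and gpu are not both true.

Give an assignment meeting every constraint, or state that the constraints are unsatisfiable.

gpu=F; light=F; heat=F; valve=T; hot=T; safe=T; armed=F

  (1) {valve, light, heat}: 1 true — at most one ✓
  (2) {armed, gpu, valve}: 1 true — exactly one ✓
  (3) {armed, safe}: 1 true — at most one ✓
  (4) {light, safe}: 1 true — exactly one ✓
  (5) valve=T, heat=F — not both ✓
  (6) {heat, safe}: 1 true — at most one ✓
  (7) {light, safe, valve}: 2/3 true — not all ✓
  (8) hot=T, heat=F — not both ✓
  (9) valve=T, gpu=F — not both ✓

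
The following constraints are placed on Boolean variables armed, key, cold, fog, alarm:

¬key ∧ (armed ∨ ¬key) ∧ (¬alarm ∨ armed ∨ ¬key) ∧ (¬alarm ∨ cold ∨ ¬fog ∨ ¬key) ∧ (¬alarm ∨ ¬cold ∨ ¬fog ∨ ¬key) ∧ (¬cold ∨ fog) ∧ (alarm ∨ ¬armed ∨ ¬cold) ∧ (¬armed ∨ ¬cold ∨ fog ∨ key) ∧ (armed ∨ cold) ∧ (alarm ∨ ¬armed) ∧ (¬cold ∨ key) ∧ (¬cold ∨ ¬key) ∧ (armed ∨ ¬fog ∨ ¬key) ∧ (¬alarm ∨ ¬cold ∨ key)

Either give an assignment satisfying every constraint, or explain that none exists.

Unit clause (¬key) forces key = False.
In (¬cold ∨ key) only ¬cold is left, so cold = False.
In (armed ∨ cold) only armed is left, so armed = True.
In (alarm ∨ ¬armed) only alarm is left, so alarm = True.
Set fog = False.
All clauses satisfied.

armed: True; key: False; cold: False; fog: False; alarm: True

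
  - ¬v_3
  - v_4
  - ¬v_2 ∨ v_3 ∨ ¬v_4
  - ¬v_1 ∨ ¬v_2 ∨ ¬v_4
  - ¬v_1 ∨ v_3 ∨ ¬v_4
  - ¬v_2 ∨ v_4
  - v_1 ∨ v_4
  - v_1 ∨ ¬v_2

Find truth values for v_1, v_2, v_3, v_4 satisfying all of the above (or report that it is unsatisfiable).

v_1 = False, v_2 = False, v_3 = False, v_4 = True

Unit clause (¬v_3) forces v_3 = False.
Unit clause (v_4) forces v_4 = True.
In (¬v_2 ∨ v_3 ∨ ¬v_4) only ¬v_2 is left, so v_2 = False.
In (¬v_1 ∨ v_3 ∨ ¬v_4) only ¬v_1 is left, so v_1 = False.
Check each clause:
  (¬v_3): ¬v_3 holds.
  (v_4): v_4 holds.
  (¬v_2 ∨ v_3 ∨ ¬v_4): ¬v_2 holds.
  (¬v_1 ∨ ¬v_2 ∨ ¬v_4): ¬v_1 holds.
  (¬v_1 ∨ v_3 ∨ ¬v_4): ¬v_1 holds.
  (¬v_2 ∨ v_4): ¬v_2 holds.
  (v_1 ∨ v_4): v_4 holds.
  (v_1 ∨ ¬v_2): ¬v_2 holds.
All clauses satisfied.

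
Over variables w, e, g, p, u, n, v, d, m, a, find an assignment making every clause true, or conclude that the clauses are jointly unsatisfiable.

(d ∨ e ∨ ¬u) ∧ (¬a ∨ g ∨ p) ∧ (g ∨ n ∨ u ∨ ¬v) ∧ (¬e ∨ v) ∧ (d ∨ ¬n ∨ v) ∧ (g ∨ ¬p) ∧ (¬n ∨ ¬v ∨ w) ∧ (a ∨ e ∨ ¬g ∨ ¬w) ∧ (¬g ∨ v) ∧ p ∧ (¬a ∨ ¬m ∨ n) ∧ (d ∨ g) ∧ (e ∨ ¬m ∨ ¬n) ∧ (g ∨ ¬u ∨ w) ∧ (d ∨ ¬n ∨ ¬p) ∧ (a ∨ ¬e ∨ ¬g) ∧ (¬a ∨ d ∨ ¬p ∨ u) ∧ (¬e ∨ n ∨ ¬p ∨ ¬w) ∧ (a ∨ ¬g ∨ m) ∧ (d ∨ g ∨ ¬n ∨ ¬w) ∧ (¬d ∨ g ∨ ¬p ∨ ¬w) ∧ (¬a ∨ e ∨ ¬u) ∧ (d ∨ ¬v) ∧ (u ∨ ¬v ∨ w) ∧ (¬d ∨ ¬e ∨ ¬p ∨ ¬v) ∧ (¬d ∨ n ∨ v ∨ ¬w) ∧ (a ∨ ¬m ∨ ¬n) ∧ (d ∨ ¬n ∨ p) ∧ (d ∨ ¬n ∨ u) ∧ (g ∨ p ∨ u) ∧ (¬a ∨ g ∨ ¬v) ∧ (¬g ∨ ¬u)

w=T, e=F, g=T, p=T, u=F, n=F, v=T, d=T, m=F, a=T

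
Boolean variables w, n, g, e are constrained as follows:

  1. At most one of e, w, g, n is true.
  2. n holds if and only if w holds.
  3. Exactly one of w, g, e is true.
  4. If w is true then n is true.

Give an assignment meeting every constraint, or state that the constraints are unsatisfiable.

w = False, n = False, g = True, e = False

  (1) {e, w, g, n}: 1 true — at most one ✓
  (2) n=F, w=F — same ✓
  (3) {w, g, e}: 1 true — exactly one ✓
  (4) w=F ⇒ n: vacuous ✓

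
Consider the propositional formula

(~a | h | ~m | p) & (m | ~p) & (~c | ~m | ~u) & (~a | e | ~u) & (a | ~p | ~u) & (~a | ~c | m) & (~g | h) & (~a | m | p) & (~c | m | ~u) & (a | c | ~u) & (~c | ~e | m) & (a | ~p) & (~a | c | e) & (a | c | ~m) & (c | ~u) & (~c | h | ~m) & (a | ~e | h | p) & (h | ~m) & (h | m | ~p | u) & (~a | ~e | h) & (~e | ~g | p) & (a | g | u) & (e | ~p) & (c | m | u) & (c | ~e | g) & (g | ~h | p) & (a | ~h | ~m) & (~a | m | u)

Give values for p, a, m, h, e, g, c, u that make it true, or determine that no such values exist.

Set p = False.
Set a = True.
  then (~a | m | p) forces m = True.
  then (h | ~m) forces h = True.
  then (g | ~h | p) forces g = True.
  then (~e | ~g | p) forces e = False.
  then (~a | e | ~u) forces u = False.
  then (~a | c | e) forces c = True.
All clauses satisfied.

p = False, a = True, m = True, h = True, e = False, g = True, c = True, u = False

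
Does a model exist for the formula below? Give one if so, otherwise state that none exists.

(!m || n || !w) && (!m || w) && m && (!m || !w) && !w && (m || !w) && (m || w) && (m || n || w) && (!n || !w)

Unsatisfiable — no assignment works.

Case w = True:
  Clause (!w) is falsified — contradiction.
Case w = False:
  (!m || w) forces m = False.
  Clause (m) is falsified — contradiction.
Both cases fail, so the formula is unsatisfiable.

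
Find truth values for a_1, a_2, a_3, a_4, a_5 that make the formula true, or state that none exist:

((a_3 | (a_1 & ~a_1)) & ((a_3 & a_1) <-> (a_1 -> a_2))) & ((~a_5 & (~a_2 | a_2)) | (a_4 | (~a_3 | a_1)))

a_1 = True, a_2 = True, a_3 = True, a_4 = False, a_5 = False

  (a_3 | (a_1 & ~a_1)) & ((a_3 & a_1) <-> (a_1 -> a_2)) = True
    a_3 | (a_1 & ~a_1) = True
      a_1 & ~a_1 = False
        ~a_1 = False
    (a_3 & a_1) <-> (a_1 -> a_2) = True
      a_3 & a_1 = True
      a_1 -> a_2 = True
  (~a_5 & (~a_2 | a_2)) | (a_4 | (~a_3 | a_1)) = True
    ~a_5 & (~a_2 | a_2) = True
      ~a_5 = True
      ~a_2 | a_2 = True
        ~a_2 = False
    a_4 | (~a_3 | a_1) = True
      ~a_3 | a_1 = True
        ~a_3 = False
Both conjuncts True, so the formula holds.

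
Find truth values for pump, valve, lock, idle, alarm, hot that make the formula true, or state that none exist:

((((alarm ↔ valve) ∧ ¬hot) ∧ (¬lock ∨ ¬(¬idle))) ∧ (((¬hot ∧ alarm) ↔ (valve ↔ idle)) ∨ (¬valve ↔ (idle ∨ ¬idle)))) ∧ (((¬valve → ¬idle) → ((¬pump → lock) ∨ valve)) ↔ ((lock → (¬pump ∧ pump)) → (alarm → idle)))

pump: False, valve: True, lock: False, idle: True, alarm: True, hot: False

  (((alarm ↔ valve) ∧ ¬hot) ∧ (¬lock ∨ ¬(¬idle))) ∧ (((¬hot ∧ alarm) ↔ (valve ↔ idle)) ∨ (¬valve ↔ (idle ∨ ¬idle))) = True
    ((alarm ↔ valve) ∧ ¬hot) ∧ (¬lock ∨ ¬(¬idle)) = True
      (alarm ↔ valve) ∧ ¬hot = True
        alarm ↔ valve = True
        ¬hot = True
      ¬lock ∨ ¬(¬idle) = True
        ¬lock = True
        ¬(¬idle) = True
          ¬idle = False
    ((¬hot ∧ alarm) ↔ (valve ↔ idle)) ∨ (¬valve ↔ (idle ∨ ¬idle)) = True
      (¬hot ∧ alarm) ↔ (valve ↔ idle) = True
        ¬hot ∧ alarm = True
          ¬hot = True
        valve ↔ idle = True
      ¬valve ↔ (idle ∨ ¬idle) = False
        ¬valve = False
        idle ∨ ¬idle = True
          ¬idle = False
  ((¬valve → ¬idle) → ((¬pump → lock) ∨ valve)) ↔ ((lock → (¬pump ∧ pump)) → (alarm → idle)) = True
    (¬valve → ¬idle) → ((¬pump → lock) ∨ valve) = True
      ¬valve → ¬idle = True
        ¬valve = False
        ¬idle = False
      (¬pump → lock) ∨ valve = True
        ¬pump → lock = False
          ¬pump = True
    (lock → (¬pump ∧ pump)) → (alarm → idle) = True
      lock → (¬pump ∧ pump) = True
        ¬pump ∧ pump = False
          ¬pump = True
      alarm → idle = True
Both conjuncts True, so the formula holds.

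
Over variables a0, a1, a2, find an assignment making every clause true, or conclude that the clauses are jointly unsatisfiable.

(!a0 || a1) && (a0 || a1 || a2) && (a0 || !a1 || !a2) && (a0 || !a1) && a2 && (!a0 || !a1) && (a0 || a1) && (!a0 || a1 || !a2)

The formula is unsatisfiable.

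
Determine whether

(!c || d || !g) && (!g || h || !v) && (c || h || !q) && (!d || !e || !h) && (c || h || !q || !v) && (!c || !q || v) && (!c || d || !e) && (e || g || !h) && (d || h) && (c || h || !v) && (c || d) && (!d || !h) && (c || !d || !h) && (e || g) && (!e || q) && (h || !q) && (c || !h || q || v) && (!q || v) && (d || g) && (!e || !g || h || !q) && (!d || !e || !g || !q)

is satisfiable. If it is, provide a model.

e=F, v=F, d=T, h=F, c=F, q=F, g=T

Set e = False.
  then (e || g) forces g = True.
Try v = True:
  (!g || h || !v) forces h = True.
  (!d || !h) forces d = False.
  (!c || d || !g) forces c = False.
  clause (c || d) is falsified — backtrack.
So v = False.
  then (!q || v) forces q = False.
Set d = True.
  then (!d || !h) forces h = False.
Set c = False.
All clauses satisfied.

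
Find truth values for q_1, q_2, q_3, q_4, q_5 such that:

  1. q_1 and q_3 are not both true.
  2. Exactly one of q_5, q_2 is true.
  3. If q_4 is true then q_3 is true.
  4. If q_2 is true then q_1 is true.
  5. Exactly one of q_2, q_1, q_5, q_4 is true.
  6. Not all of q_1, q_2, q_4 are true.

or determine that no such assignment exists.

q_1: False, q_2: False, q_3: False, q_4: False, q_5: True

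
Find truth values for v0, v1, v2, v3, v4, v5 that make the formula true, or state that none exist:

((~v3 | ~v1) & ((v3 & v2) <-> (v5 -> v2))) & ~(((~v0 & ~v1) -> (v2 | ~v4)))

v0 = False; v1 = False; v2 = False; v3 = False; v4 = True; v5 = True

  (~v3 | ~v1) & ((v3 & v2) <-> (v5 -> v2)) = True
    ~v3 | ~v1 = True
      ~v3 = True
      ~v1 = True
    (v3 & v2) <-> (v5 -> v2) = True
      v3 & v2 = False
      v5 -> v2 = False
  ~(((~v0 & ~v1) -> (v2 | ~v4))) = True
    (~v0 & ~v1) -> (v2 | ~v4) = False
      ~v0 & ~v1 = True
        ~v0 = True
        ~v1 = True
      v2 | ~v4 = False
        ~v4 = False
Both conjuncts True, so the formula holds.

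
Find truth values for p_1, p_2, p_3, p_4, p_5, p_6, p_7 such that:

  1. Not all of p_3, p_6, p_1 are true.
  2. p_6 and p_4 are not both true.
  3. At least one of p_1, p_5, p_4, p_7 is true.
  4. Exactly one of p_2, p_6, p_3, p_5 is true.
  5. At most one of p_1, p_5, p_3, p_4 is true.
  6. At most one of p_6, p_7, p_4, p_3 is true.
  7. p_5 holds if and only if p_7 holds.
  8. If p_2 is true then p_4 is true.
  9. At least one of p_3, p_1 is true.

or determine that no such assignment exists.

p_1 = True, p_2 = False, p_3 = False, p_4 = False, p_5 = False, p_6 = True, p_7 = False

  (1) {p_3, p_6, p_1}: 2/3 true — not all ✓
  (2) p_6=T, p_4=F — not both ✓
  (3) {p_1, p_5, p_4, p_7}: 1 true — at least one ✓
  (4) {p_2, p_6, p_3, p_5}: 1 true — exactly one ✓
  (5) {p_1, p_5, p_3, p_4}: 1 true — at most one ✓
  (6) {p_6, p_7, p_4, p_3}: 1 true — at most one ✓
  (7) p_5=F, p_7=F — same ✓
  (8) p_2=F ⇒ p_4: vacuous ✓
  (9) {p_3, p_1}: 1 true — at least one ✓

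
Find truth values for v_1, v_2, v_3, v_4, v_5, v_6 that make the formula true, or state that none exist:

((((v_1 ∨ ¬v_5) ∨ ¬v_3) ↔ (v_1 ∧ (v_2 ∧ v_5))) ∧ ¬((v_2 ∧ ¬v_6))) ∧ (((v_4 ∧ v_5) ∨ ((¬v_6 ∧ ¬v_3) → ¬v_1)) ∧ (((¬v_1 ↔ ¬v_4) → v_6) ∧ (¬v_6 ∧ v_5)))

v_1=F, v_2=F, v_3=T, v_4=T, v_5=T, v_6=F

  (((v_1 ∨ ¬v_5) ∨ ¬v_3) ↔ (v_1 ∧ (v_2 ∧ v_5))) ∧ ¬((v_2 ∧ ¬v_6)) = True
    ((v_1 ∨ ¬v_5) ∨ ¬v_3) ↔ (v_1 ∧ (v_2 ∧ v_5)) = True
      (v_1 ∨ ¬v_5) ∨ ¬v_3 = False
        v_1 ∨ ¬v_5 = False
          ¬v_5 = False
        ¬v_3 = False
      v_1 ∧ (v_2 ∧ v_5) = False
        v_2 ∧ v_5 = False
    ¬((v_2 ∧ ¬v_6)) = True
      v_2 ∧ ¬v_6 = False
        ¬v_6 = True
  ((v_4 ∧ v_5) ∨ ((¬v_6 ∧ ¬v_3) → ¬v_1)) ∧ (((¬v_1 ↔ ¬v_4) → v_6) ∧ (¬v_6 ∧ v_5)) = True
    (v_4 ∧ v_5) ∨ ((¬v_6 ∧ ¬v_3) → ¬v_1) = True
      v_4 ∧ v_5 = True
      (¬v_6 ∧ ¬v_3) → ¬v_1 = True
        ¬v_6 ∧ ¬v_3 = False
          ¬v_6 = True
          ¬v_3 = False
        ¬v_1 = True
    ((¬v_1 ↔ ¬v_4) → v_6) ∧ (¬v_6 ∧ v_5) = True
      (¬v_1 ↔ ¬v_4) → v_6 = True
        ¬v_1 ↔ ¬v_4 = False
          ¬v_1 = True
          ¬v_4 = False
      ¬v_6 ∧ v_5 = True
        ¬v_6 = True
Both conjuncts True, so the formula holds.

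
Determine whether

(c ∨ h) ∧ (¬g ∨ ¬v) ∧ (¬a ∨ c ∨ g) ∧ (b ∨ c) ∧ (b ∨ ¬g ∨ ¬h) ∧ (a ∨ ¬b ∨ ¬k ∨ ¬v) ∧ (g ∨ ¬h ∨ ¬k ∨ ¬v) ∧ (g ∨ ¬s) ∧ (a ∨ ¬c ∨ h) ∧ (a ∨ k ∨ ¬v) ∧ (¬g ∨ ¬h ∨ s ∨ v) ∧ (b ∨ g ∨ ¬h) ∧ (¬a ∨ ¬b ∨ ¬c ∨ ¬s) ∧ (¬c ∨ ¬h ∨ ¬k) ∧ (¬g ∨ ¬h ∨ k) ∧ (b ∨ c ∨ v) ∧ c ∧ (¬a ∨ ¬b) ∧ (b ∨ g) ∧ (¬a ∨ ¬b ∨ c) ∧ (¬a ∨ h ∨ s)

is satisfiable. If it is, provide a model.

Unit clause (c) forces c = True.
Set b = False.
  then (b ∨ g) forces g = True.
  then (¬g ∨ ¬v) forces v = False.
  then (b ∨ ¬g ∨ ¬h) forces h = False.
  then (a ∨ ¬c ∨ h) forces a = True.
  then (¬a ∨ h ∨ s) forces s = True.
Set k = True.
All clauses satisfied.

b = False, s = True, g = True, v = False, c = True, k = True, h = False, a = True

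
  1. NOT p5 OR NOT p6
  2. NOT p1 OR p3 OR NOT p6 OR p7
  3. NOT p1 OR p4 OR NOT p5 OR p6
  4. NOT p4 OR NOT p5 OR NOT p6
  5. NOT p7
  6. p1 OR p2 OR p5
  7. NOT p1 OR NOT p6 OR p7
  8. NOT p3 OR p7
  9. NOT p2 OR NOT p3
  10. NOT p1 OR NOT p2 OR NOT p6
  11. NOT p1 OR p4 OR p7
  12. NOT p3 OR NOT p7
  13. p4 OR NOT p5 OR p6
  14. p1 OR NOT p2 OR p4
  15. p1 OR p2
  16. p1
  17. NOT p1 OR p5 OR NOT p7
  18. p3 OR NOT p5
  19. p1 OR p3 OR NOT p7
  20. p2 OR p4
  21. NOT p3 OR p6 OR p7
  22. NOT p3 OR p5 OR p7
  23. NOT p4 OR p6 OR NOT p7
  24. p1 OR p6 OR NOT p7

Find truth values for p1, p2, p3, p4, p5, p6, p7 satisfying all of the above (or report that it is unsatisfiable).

Unit clause (NOT p7) forces p7 = False.
In (NOT p3 OR p7) only NOT p3 is left, so p3 = False.
Unit clause (p1) forces p1 = True.
In (p3 OR NOT p5) only NOT p5 is left, so p5 = False.
In (NOT p1 OR p3 OR NOT p6 OR p7) only NOT p6 is left, so p6 = False.
In (NOT p1 OR p4 OR p7) only p4 is left, so p4 = True.
Set p2 = True.
All clauses satisfied.

p1 = True; p2 = True; p3 = False; p4 = True; p5 = False; p6 = False; p7 = False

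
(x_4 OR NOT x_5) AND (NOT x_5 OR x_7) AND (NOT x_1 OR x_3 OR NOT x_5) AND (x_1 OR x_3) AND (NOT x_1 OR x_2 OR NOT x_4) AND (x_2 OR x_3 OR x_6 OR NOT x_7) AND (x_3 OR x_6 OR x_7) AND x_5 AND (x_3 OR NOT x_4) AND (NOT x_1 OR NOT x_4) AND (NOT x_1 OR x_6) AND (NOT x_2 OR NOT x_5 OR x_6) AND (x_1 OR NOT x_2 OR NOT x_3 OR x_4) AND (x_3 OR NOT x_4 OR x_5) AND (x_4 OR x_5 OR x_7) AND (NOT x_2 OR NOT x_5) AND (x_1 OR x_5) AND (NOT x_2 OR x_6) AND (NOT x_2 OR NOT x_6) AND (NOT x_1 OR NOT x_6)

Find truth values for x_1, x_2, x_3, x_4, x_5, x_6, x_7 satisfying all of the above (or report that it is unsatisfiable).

Unit clause (x_5) forces x_5 = True.
In (NOT x_2 OR NOT x_5) only NOT x_2 is left, so x_2 = False.
In (x_4 OR NOT x_5) only x_4 is left, so x_4 = True.
In (NOT x_5 OR x_7) only x_7 is left, so x_7 = True.
In (NOT x_1 OR x_2 OR NOT x_4) only NOT x_1 is left, so x_1 = False.
In (x_3 OR NOT x_4) only x_3 is left, so x_3 = True.
Set x_6 = False.
All clauses satisfied.

x_1 = False, x_2 = False, x_3 = True, x_4 = True, x_5 = True, x_6 = False, x_7 = True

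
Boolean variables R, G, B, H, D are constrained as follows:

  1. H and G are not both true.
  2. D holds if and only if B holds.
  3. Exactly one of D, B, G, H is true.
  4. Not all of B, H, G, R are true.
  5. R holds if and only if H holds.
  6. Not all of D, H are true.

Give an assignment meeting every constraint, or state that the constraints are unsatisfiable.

R: True; G: False; B: False; H: True; D: False

  (1) H=T, G=F — not both ✓
  (2) D=F, B=F — same ✓
  (3) {D, B, G, H}: 1 true — exactly one ✓
  (4) {B, H, G, R}: 2/4 true — not all ✓
  (5) R=T, H=T — same ✓
  (6) {D, H}: 1/2 true — not all ✓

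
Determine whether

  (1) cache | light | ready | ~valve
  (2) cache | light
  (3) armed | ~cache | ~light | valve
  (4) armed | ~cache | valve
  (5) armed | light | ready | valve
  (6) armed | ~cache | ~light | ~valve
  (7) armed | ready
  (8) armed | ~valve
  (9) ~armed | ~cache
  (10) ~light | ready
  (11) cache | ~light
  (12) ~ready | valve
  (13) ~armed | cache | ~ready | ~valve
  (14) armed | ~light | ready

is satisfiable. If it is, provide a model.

The formula is unsatisfiable.

Case cache = True:
  (~armed | ~cache) forces armed = False.
  (armed | ~cache | valve) forces valve = True.
  Clause (armed | ~valve) is falsified — contradiction.
Case cache = False:
  (cache | light) forces light = True.
  Clause (cache | ~light) is falsified — contradiction.
Both cases fail, so the formula is unsatisfiable.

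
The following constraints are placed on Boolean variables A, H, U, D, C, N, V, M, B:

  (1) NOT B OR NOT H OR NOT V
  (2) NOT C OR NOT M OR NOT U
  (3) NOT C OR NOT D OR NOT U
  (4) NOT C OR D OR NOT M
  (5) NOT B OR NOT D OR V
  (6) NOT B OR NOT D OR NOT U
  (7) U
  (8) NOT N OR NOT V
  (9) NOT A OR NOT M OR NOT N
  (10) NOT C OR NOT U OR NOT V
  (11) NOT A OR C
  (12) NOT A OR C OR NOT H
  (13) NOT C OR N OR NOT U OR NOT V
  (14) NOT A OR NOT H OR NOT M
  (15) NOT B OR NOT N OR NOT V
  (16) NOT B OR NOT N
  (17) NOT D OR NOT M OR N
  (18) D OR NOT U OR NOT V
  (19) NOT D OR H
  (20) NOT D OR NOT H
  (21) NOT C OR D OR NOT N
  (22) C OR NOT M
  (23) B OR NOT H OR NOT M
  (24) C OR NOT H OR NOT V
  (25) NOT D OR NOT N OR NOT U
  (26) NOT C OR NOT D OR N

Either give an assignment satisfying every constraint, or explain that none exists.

Unit clause (U) forces U = True.
Set A = False.
Set H = False.
  then (NOT D OR H) forces D = False.
  then (D OR NOT U OR NOT V) forces V = False.
Set C = False.
  then (C OR NOT M) forces M = False.
Set N = True.
  then (NOT B OR NOT N) forces B = False.
All clauses satisfied.

A = False, H = False, U = True, D = False, C = False, N = True, V = False, M = False, B = False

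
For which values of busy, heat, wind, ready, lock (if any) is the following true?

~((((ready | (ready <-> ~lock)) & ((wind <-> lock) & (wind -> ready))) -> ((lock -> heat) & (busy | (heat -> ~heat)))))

busy=F, heat=T, wind=T, ready=T, lock=T

  ~((((ready | (ready <-> ~lock)) & ((wind <-> lock) & (wind -> ready))) -> ((lock -> heat) & (busy | (heat -> ~heat))))) = True
    ((ready | (ready <-> ~lock)) & ((wind <-> lock) & (wind -> ready))) -> ((lock -> heat) & (busy | (heat -> ~heat))) = False
      (ready | (ready <-> ~lock)) & ((wind <-> lock) & (wind -> ready)) = True
        ready | (ready <-> ~lock) = True
          ready <-> ~lock = False
            ~lock = False
        (wind <-> lock) & (wind -> ready) = True
          wind <-> lock = True
          wind -> ready = True
      (lock -> heat) & (busy | (heat -> ~heat)) = False
        lock -> heat = True
        busy | (heat -> ~heat) = False
          heat -> ~heat = False
            ~heat = False
The formula evaluates to True.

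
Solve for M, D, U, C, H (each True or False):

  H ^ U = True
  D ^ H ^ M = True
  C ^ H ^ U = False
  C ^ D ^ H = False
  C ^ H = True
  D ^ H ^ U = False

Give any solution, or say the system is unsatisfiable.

M = False, D = True, U = True, C = True, H = False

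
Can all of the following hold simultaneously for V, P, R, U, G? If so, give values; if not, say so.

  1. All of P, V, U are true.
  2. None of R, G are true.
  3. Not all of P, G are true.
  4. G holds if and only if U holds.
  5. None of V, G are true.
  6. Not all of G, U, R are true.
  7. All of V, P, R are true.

Case V = True:
  Constraint (5) is violated (V=T) — contradiction.
Case V = False:
  Constraint (1) is violated (V=F) — contradiction.
Both cases fail — unsatisfiable.

UNSATISFIABLE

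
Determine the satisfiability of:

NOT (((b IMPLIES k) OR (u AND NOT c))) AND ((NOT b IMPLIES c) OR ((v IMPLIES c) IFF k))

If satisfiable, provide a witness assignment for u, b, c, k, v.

u: False, b: True, c: False, k: False, v: True

  NOT (((b IMPLIES k) OR (u AND NOT c))) = True
    (b IMPLIES k) OR (u AND NOT c) = False
      b IMPLIES k = False
      u AND NOT c = False
        NOT c = True
  (NOT b IMPLIES c) OR ((v IMPLIES c) IFF k) = True
    NOT b IMPLIES c = True
      NOT b = False
    (v IMPLIES c) IFF k = True
      v IMPLIES c = False
Both conjuncts True, so the formula holds.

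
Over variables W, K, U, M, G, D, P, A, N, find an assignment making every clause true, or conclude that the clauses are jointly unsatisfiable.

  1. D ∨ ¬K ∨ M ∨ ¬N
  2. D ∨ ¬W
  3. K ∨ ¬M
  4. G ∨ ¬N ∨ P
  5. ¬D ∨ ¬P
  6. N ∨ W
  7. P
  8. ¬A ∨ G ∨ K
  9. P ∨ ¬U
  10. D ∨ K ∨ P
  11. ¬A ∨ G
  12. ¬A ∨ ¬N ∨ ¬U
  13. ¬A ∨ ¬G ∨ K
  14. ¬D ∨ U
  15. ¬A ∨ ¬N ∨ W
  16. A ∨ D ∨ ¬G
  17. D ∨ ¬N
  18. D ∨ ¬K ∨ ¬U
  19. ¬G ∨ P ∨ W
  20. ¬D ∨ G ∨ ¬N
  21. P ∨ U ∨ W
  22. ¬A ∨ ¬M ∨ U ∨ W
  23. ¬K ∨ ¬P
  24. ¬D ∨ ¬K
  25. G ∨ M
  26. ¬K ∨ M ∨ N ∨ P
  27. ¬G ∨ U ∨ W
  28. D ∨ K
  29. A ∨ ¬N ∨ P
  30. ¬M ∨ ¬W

Case D = True:
  (¬D ∨ ¬P) forces P = False.
  Clause (P) is falsified — contradiction.
Case D = False:
  (D ∨ ¬W) forces W = False.
  (N ∨ W) forces N = True.
  Clause (D ∨ ¬N) is falsified — contradiction.
Both cases fail, so the formula is unsatisfiable.

Unsatisfiable — no assignment works.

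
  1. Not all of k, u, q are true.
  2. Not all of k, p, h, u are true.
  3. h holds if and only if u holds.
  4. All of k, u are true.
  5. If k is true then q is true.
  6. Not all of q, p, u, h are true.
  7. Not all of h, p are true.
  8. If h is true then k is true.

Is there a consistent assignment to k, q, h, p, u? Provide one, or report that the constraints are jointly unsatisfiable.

No satisfying assignment exists.

Case k = True:
  (4) forces u = True.
  (1) with k=T, u=T forces q = False.
  Constraint (5) is violated (k=T, q=F) — contradiction.
Case k = False:
  Constraint (4) is violated (k=F) — contradiction.
Both cases fail — unsatisfiable.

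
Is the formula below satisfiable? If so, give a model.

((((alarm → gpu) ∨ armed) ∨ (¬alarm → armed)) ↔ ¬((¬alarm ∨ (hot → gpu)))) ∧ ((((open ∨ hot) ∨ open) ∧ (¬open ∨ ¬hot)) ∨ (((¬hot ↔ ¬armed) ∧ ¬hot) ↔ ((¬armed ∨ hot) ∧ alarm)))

gpu: False, open: False, armed: True, alarm: True, hot: True

  (((alarm → gpu) ∨ armed) ∨ (¬alarm → armed)) ↔ ¬((¬alarm ∨ (hot → gpu))) = True
    ((alarm → gpu) ∨ armed) ∨ (¬alarm → armed) = True
      (alarm → gpu) ∨ armed = True
        alarm → gpu = False
      ¬alarm → armed = True
        ¬alarm = False
    ¬((¬alarm ∨ (hot → gpu))) = True
      ¬alarm ∨ (hot → gpu) = False
        ¬alarm = False
        hot → gpu = False
  (((open ∨ hot) ∨ open) ∧ (¬open ∨ ¬hot)) ∨ (((¬hot ↔ ¬armed) ∧ ¬hot) ↔ ((¬armed ∨ hot) ∧ alarm)) = True
    ((open ∨ hot) ∨ open) ∧ (¬open ∨ ¬hot) = True
      (open ∨ hot) ∨ open = True
        open ∨ hot = True
      ¬open ∨ ¬hot = True
        ¬open = True
        ¬hot = False
    ((¬hot ↔ ¬armed) ∧ ¬hot) ↔ ((¬armed ∨ hot) ∧ alarm) = False
      (¬hot ↔ ¬armed) ∧ ¬hot = False
        ¬hot ↔ ¬armed = True
          ¬hot = False
          ¬armed = False
        ¬hot = False
      (¬armed ∨ hot) ∧ alarm = True
        ¬armed ∨ hot = True
          ¬armed = False
Both conjuncts True, so the formula holds.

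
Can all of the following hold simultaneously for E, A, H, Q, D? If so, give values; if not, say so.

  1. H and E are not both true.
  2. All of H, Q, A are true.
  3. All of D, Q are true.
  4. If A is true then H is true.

E = False, A = True, H = True, Q = True, D = True

  (1) H=T, E=F — not both ✓
  (2) {H, Q, A}: all 3 true ✓
  (3) {D, Q}: all 2 true ✓
  (4) A=T ⇒ H: T ✓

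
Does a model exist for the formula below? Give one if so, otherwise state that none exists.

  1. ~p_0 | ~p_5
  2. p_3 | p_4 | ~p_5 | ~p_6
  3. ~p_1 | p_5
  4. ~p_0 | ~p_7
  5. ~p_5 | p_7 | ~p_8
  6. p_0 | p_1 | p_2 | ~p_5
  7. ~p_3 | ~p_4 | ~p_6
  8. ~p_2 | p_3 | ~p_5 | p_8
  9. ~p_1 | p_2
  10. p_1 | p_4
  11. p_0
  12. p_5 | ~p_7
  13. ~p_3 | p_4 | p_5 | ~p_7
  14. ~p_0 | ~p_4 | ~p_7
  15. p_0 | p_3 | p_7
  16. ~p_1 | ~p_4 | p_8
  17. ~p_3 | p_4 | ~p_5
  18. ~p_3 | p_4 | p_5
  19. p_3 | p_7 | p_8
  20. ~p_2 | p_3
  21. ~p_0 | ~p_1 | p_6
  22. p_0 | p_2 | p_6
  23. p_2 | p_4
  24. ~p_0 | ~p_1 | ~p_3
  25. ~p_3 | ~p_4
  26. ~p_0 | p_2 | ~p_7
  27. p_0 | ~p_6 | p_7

Unit clause (p_0) forces p_0 = True.
In (~p_0 | ~p_5) only ~p_5 is left, so p_5 = False.
In (~p_1 | p_5) only ~p_1 is left, so p_1 = False.
In (~p_0 | ~p_7) only ~p_7 is left, so p_7 = False.
In (p_1 | p_4) only p_4 is left, so p_4 = True.
In (~p_3 | ~p_4) only ~p_3 is left, so p_3 = False.
In (p_3 | p_7 | p_8) only p_8 is left, so p_8 = True.
In (~p_2 | p_3) only ~p_2 is left, so p_2 = False.
Set p_6 = False.
All clauses satisfied.

p_0 = True, p_1 = False, p_2 = False, p_3 = False, p_4 = True, p_5 = False, p_6 = False, p_7 = False, p_8 = True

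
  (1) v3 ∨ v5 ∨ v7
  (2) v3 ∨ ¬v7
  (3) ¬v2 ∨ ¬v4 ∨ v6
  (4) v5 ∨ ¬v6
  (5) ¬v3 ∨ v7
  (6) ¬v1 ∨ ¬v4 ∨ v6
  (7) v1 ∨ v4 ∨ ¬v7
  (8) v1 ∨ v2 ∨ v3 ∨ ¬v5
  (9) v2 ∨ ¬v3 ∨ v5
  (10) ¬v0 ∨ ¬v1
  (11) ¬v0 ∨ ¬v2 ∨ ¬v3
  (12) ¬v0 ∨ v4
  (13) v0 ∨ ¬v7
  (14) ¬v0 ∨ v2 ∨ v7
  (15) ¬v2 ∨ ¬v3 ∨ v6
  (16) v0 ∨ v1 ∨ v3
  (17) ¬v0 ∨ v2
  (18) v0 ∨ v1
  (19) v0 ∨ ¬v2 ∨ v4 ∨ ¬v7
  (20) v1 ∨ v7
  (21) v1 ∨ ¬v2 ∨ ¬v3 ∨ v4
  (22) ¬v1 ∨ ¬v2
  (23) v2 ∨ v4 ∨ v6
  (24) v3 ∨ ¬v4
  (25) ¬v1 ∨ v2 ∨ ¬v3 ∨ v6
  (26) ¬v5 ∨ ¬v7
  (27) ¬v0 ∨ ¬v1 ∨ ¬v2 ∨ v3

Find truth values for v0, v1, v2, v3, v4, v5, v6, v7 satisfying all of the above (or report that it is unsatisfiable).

v0: False, v1: True, v2: False, v3: False, v4: False, v5: True, v6: True, v7: False

Set v0 = False.
  then (v0 ∨ ¬v7) forces v7 = False.
  then (v0 ∨ v1) forces v1 = True.
  then (¬v1 ∨ ¬v2) forces v2 = False.
  then (¬v3 ∨ v7) forces v3 = False.
  then (v3 ∨ ¬v4) forces v4 = False.
  then (v3 ∨ v5 ∨ v7) forces v5 = True.
  then (v2 ∨ v4 ∨ v6) forces v6 = True.
All clauses satisfied.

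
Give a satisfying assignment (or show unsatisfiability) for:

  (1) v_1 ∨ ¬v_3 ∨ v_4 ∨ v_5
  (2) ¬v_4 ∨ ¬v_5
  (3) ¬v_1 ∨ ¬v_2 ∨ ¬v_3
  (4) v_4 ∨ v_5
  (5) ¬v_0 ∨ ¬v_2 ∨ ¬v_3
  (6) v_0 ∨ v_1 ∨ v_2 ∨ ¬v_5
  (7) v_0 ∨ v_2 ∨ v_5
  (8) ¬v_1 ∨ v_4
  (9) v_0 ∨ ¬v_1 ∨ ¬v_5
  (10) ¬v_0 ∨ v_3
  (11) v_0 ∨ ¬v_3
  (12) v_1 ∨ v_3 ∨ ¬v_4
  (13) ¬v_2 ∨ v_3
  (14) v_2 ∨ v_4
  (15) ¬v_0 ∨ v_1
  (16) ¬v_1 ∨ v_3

Set v_0 = True.
  then (¬v_0 ∨ v_3) forces v_3 = True.
  then (¬v_0 ∨ v_1) forces v_1 = True.
  then (¬v_1 ∨ ¬v_2 ∨ ¬v_3) forces v_2 = False.
  then (¬v_1 ∨ v_4) forces v_4 = True.
  then (¬v_4 ∨ ¬v_5) forces v_5 = False.
All clauses satisfied.

v_0: True, v_1: True, v_2: False, v_3: True, v_4: True, v_5: False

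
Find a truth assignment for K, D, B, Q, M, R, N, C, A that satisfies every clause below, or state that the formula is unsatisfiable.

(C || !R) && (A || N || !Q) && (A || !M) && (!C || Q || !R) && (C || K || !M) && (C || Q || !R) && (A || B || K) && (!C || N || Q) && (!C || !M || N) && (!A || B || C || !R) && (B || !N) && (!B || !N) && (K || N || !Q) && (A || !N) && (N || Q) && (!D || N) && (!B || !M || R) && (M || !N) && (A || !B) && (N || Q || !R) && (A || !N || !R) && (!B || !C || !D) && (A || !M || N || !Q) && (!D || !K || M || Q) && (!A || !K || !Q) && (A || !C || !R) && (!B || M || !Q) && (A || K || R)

Case N = True:
  (B || !N) forces B = True.
  Clause (!B || !N) is falsified — contradiction.
Case N = False:
  (N || Q) forces Q = True.
  (A || N || !Q) forces A = True.
  (K || N || !Q) forces K = True.
  Clause (!A || !K || !Q) is falsified — contradiction.
Both cases fail, so the formula is unsatisfiable.

No satisfying assignment exists.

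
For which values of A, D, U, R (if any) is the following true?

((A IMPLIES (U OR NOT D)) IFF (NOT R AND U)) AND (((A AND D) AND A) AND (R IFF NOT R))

The conjunct R IFF NOT R is unsatisfiable on its own:
  R=F: evaluates to False.
  R=T: evaluates to False.
So the whole conjunction is unsatisfiable.

Unsatisfiable — no assignment works.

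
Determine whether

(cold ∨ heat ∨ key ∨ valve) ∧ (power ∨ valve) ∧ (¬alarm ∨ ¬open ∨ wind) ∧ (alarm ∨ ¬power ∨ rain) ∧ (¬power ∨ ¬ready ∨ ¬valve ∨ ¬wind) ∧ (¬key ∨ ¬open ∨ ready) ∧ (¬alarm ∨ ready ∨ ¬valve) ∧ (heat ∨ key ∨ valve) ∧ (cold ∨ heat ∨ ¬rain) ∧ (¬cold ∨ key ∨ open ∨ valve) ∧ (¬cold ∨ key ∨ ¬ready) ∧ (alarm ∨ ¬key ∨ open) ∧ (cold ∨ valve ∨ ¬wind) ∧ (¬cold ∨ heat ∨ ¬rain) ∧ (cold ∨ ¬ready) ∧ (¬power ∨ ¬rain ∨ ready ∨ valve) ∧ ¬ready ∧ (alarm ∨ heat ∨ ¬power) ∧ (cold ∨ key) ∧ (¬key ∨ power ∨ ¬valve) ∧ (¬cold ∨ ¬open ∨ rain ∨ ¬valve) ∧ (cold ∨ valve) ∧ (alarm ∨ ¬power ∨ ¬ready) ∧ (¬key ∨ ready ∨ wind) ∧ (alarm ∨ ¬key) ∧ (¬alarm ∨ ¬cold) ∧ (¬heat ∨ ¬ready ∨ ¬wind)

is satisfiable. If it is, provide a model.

alarm = False, valve = True, key = False, rain = False, power = False, wind = False, heat = False, cold = True, ready = False, open = False

Unit clause (¬ready) forces ready = False.
Try alarm = True:
  (¬alarm ∨ ready ∨ ¬valve) forces valve = False.
  (power ∨ valve) forces power = True.
  (¬power ∨ ¬rain ∨ ready ∨ valve) forces rain = False.
  (cold ∨ valve) forces cold = True.
  clause (¬alarm ∨ ¬cold) is falsified — backtrack.
So alarm = False.
  then (alarm ∨ ¬key) forces key = False.
  then (cold ∨ key) forces cold = True.
Set valve = True.
Set rain = False.
  then (alarm ∨ ¬power ∨ rain) forces power = False.
  then (¬cold ∨ ¬open ∨ rain ∨ ¬valve) forces open = False.
Set wind = False.
Set heat = False.
All clauses satisfied.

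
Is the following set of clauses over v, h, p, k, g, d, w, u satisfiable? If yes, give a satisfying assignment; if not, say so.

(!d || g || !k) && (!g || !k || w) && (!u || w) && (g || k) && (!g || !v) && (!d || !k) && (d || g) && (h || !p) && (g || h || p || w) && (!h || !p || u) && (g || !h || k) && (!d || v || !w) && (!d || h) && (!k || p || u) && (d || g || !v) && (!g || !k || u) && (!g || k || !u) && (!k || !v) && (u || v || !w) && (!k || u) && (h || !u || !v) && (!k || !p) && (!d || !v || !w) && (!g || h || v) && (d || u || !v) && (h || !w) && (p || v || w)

Try v = True:
  (!g || !v) forces g = False.
  (g || k) forces k = True.
  clause (!k || !v) is falsified — backtrack.
So v = False.
Try h = False:
  (h || !p) forces p = False.
  (!d || h) forces d = False.
  (d || g) forces g = True.
  clause (!g || h || v) is falsified — backtrack.
So h = True.
Set p = False.
  then (p || v || w) forces w = True.
  then (!d || v || !w) forces d = False.
  then (u || v || !w) forces u = True.
  then (d || g) forces g = True.
  then (!g || k || !u) forces k = True.
All clauses satisfied.

v: False; h: True; p: False; k: True; g: True; d: False; w: True; u: True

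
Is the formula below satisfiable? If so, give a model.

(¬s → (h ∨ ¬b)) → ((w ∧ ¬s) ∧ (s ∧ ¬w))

s: False, h: False, b: True, w: True

  (¬s → (h ∨ ¬b)) → ((w ∧ ¬s) ∧ (s ∧ ¬w)) = True
    ¬s → (h ∨ ¬b) = False
      ¬s = True
      h ∨ ¬b = False
        ¬b = False
    (w ∧ ¬s) ∧ (s ∧ ¬w) = False
      w ∧ ¬s = True
        ¬s = True
      s ∧ ¬w = False
        ¬w = False
The formula evaluates to True.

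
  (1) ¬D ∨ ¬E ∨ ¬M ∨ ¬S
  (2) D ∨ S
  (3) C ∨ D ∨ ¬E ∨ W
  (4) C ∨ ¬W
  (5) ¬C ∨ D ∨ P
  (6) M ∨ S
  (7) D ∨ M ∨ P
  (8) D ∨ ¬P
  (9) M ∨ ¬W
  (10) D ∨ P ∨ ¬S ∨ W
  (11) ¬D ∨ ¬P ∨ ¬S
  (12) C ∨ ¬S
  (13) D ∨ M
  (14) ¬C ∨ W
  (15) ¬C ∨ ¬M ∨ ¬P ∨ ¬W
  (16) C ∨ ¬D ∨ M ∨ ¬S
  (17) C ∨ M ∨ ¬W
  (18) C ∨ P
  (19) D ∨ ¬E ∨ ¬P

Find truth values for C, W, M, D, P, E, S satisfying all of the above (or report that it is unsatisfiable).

Set C = False.
  then (C ∨ ¬W) forces W = False.
  then (C ∨ ¬S) forces S = False.
  then (C ∨ P) forces P = True.
  then (D ∨ S) forces D = True.
  then (M ∨ S) forces M = True.
Set E = False.
All clauses satisfied.

C: False; W: False; M: True; D: True; P: True; E: False; S: False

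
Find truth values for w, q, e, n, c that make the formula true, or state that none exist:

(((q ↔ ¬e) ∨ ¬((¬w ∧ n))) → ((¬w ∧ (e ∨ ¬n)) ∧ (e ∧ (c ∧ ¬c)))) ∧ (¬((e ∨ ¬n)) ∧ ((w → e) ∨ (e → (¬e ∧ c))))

w=F, q=F, e=F, n=T, c=T

  ((q ↔ ¬e) ∨ ¬((¬w ∧ n))) → ((¬w ∧ (e ∨ ¬n)) ∧ (e ∧ (c ∧ ¬c))) = True
    (q ↔ ¬e) ∨ ¬((¬w ∧ n)) = False
      q ↔ ¬e = False
        ¬e = True
      ¬((¬w ∧ n)) = False
        ¬w ∧ n = True
          ¬w = True
    (¬w ∧ (e ∨ ¬n)) ∧ (e ∧ (c ∧ ¬c)) = False
      ¬w ∧ (e ∨ ¬n) = False
        ¬w = True
        e ∨ ¬n = False
          ¬n = False
      e ∧ (c ∧ ¬c) = False
        c ∧ ¬c = False
          ¬c = False
  ¬((e ∨ ¬n)) ∧ ((w → e) ∨ (e → (¬e ∧ c))) = True
    ¬((e ∨ ¬n)) = True
      e ∨ ¬n = False
        ¬n = False
    (w → e) ∨ (e → (¬e ∧ c)) = True
      w → e = True
      e → (¬e ∧ c) = True
        ¬e ∧ c = True
          ¬e = True
Both conjuncts True, so the formula holds.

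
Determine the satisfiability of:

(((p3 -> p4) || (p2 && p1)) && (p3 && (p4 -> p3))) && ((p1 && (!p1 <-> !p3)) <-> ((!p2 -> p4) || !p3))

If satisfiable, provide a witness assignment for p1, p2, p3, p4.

p1 = True, p2 = True, p3 = True, p4 = False

  ((p3 -> p4) || (p2 && p1)) && (p3 && (p4 -> p3)) = True
    (p3 -> p4) || (p2 && p1) = True
      p3 -> p4 = False
      p2 && p1 = True
    p3 && (p4 -> p3) = True
      p4 -> p3 = True
  (p1 && (!p1 <-> !p3)) <-> ((!p2 -> p4) || !p3) = True
    p1 && (!p1 <-> !p3) = True
      !p1 <-> !p3 = True
        !p1 = False
        !p3 = False
    (!p2 -> p4) || !p3 = True
      !p2 -> p4 = True
        !p2 = False
      !p3 = False
Both conjuncts True, so the formula holds.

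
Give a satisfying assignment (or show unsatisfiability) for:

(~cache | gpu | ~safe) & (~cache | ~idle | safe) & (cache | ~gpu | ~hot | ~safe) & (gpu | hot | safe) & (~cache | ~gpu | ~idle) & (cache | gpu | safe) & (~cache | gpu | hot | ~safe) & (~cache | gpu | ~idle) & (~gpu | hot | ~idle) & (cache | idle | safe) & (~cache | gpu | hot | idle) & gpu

Unit clause (gpu) forces gpu = True.
Set hot = False.
  then (~gpu | hot | ~idle) forces idle = False.
Set safe = True.
Set cache = False.
All clauses satisfied.

hot = False, idle = False, gpu = True, safe = True, cache = False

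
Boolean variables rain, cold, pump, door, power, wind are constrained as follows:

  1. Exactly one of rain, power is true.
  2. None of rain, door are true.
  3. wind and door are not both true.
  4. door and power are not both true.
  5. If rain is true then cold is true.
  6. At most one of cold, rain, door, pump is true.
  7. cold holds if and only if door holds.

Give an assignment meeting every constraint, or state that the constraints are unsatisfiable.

rain: False; cold: False; pump: True; door: False; power: True; wind: False

  (1) {rain, power}: 1 true — exactly one ✓
  (2) {rain, door}: 0 true — none ✓
  (3) wind=F, door=F — not both ✓
  (4) door=F, power=T — not both ✓
  (5) rain=F ⇒ cold: vacuous ✓
  (6) {cold, rain, door, pump}: 1 true — at most one ✓
  (7) cold=F, door=F — same ✓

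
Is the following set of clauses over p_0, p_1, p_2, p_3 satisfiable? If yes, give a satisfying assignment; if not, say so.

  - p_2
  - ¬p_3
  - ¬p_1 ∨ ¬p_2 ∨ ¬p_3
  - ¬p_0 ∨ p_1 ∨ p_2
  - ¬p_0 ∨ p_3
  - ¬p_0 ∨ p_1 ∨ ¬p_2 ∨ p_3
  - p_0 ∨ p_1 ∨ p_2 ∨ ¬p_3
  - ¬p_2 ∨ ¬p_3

p_0 = False, p_1 = False, p_2 = True, p_3 = False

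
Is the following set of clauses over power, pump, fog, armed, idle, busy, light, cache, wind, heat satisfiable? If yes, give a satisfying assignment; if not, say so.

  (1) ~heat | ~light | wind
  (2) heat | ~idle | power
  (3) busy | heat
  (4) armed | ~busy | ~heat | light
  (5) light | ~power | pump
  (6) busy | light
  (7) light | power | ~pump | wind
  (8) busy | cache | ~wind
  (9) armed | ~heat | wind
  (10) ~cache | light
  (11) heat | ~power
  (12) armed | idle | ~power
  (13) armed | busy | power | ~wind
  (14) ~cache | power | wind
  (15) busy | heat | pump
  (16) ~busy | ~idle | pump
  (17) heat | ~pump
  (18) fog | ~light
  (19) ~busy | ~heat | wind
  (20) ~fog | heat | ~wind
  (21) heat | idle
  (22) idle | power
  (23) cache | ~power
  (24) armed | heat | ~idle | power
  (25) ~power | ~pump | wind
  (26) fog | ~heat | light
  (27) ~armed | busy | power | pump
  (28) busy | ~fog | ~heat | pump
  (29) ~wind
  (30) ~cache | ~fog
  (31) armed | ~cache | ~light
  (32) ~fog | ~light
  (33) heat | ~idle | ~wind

Case heat = True:
  (~wind) forces wind = False.
  (~heat | ~light | wind) forces light = False.
  (busy | light) forces busy = True.
  Clause (~busy | ~heat | wind) is falsified — contradiction.
Case heat = False:
  (busy | heat) forces busy = True.
  (heat | ~power) forces power = False.
  (heat | ~idle | power) forces idle = False.
  Clause (heat | idle) is falsified — contradiction.
Both cases fail, so the formula is unsatisfiable.

Unsatisfiable — no assignment works.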